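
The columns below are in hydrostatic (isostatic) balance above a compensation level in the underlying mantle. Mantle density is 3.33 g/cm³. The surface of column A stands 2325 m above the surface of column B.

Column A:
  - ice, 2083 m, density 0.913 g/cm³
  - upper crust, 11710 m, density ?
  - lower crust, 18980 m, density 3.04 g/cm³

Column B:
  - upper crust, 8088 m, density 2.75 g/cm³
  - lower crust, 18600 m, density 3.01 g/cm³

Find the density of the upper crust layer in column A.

2.66 g/cm³

Take the compensation level at the base of the deeper column (depth z_c below the surface of column A) and equate Σ ρ_i t_i down to z_c; mantle fills any gap and the z_c terms cancel.
Column A: 2083×0.913 + 11710×ρ + 18980×3.04 + (z_c − 32773)×3.33
Column B: 2325×0 + 8088×2.75 + 18600×3.01 + (z_c − 2325 − 26688)×3.33
The z_c×3.33 term appears on both sides and cancels. Collect the known terms of each column as K = Σ(ρt)_known − 3.33 × (depth of known layers): K_A = 59600.979 − 3.33×32773 = −49533.111; K_B = 78228 − 3.33×(2325 + 26688) = −18385.29.
Balance: K_A + 11710×ρ = K_B, so ρ = (K_B − K_A)/11710 = 31147.8/11710 = 2.66 g/cm³.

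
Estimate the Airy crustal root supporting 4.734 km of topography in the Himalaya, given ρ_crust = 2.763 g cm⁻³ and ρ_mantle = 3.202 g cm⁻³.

In Airy isostatic equilibrium: the weight of the topography is balanced by the buoyancy of the root, ρ_c h = (ρ_m − ρ_c) r.
r = h · ρ_c / (ρ_m − ρ_c) = 4.734 km × 2.763 / (3.202 − 2.763) = 29.8 km.

29.8 km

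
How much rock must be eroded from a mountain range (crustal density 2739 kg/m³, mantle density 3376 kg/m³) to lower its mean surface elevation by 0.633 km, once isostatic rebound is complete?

Net drop Δ = e − u = e − e ρ_c/ρ_m = e (ρ_m − ρ_c)/ρ_m.
e = Δ ρ_m/(ρ_m − ρ_c) = 0.633 km × 3376/637 = 3.35 km.

3.35 km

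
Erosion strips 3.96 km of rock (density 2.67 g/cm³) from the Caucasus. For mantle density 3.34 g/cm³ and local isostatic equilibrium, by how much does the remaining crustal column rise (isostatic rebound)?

3.17 km

Unloading: uplift u = e ρ_c/ρ_m = 3.96 km × 2.67/3.34 = 3.17 km.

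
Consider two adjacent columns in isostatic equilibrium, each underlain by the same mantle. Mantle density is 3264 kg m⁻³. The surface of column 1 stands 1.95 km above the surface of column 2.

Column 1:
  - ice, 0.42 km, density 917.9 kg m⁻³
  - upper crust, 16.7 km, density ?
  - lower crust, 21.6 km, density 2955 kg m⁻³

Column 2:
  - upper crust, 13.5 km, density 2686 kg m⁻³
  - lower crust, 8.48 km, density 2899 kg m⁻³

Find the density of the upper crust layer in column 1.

2690 kg m⁻³

Take the compensation level at the base of the deeper column (depth z_c below the surface of column 1) and equate Σ ρ_i t_i down to z_c; mantle fills any gap and the z_c terms cancel.
Column 1: 0.42×917.9 + 16.7×ρ + 21.6×2955 + (z_c − 38.72)×3264
Column 2: 1.95×0 + 13.5×2686 + 8.48×2899 + (z_c − 1.95 − 21.98)×3264
The z_c×3264 term appears on both sides and cancels. Collect the known terms of each column as K = Σ(ρt)_known − 3264 × (depth of known layers): K_1 = 64213.518 − 3264×38.72 = −62168.562; K_2 = 60844.52 − 3264×(1.95 + 21.98) = −17263.
Balance: K_1 + 16.7×ρ = K_2, so ρ = (K_2 − K_1)/16.7 = 44905.6/16.7 = 2690 kg m⁻³.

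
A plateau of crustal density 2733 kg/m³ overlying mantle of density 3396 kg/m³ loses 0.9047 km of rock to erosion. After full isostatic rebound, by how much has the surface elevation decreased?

Rebound u = e ρ_c/ρ_m = 0.9047 km × 2733/3396 = 0.7281 km.
Net surface drop = e − u = 0.9047 km − 0.7281 km = e (ρ_m − ρ_c)/ρ_m = 0.177 km.

0.177 km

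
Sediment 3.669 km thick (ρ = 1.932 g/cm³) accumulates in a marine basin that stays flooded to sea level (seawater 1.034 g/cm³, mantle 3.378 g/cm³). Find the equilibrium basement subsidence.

1.41 km

Submarine loading: the sediment displaces seawater, and the subsidence is in turn flooded, so s (ρ_m − ρ_w) = t (ρ_sed − ρ_w).
s = 3.669 km × (1.932 − 1.034) / (3.378 − 1.034) = 1.41 km.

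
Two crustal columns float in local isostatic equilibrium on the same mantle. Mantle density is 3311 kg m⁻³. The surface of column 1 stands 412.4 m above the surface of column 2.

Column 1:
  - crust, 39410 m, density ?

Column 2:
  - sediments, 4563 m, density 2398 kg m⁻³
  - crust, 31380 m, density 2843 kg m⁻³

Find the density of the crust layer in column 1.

Take the compensation level at the base of the deeper column (depth z_c below the surface of column 1) and equate Σ ρ_i t_i down to z_c; mantle fills any gap and the z_c terms cancel.
Column 1: 39410×ρ + (z_c − 39410)×3311
Column 2: 412.4×0 + 4563×2398 + 31380×2843 + (z_c − 412.4 − 35943)×3311
The z_c×3311 term appears on both sides and cancels. Collect the known terms of each column as K = Σ(ρt)_known − 3311 × (depth of known layers): K_1 = 0 − 3311×39410 = −130486510; K_2 = 100155414 − 3311×(412.4 + 35943) = −20217315.4.
Balance: K_1 + 39410×ρ = K_2, so ρ = (K_2 − K_1)/39410 = 110269000/39410 = 2800 kg m⁻³.

2800 kg m⁻³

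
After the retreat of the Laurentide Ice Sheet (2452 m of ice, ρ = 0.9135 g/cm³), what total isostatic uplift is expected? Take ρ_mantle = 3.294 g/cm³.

Removing the load lets mantle flow back in; uplift u satisfies ρ_ice t = ρ_m u.
u = t ρ_ice/ρ_m = 2452 m × 0.9135/3.294 = 680 m.

680 m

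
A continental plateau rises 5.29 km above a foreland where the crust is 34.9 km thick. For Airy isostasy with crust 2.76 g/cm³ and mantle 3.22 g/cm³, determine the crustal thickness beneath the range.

71.9 km

Root depth r = h ρ_c / (ρ_m − ρ_c) = 5.29 km × 2.76 / 0.46 = 31.74 km.
Total thickness = T + h + r = 34.9 km + 5.29 km + 31.74 km = 71.9 km.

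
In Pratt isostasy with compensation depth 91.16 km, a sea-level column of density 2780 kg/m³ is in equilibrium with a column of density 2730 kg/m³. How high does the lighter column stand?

ρ_ref D = ρ (D + h) → h = D (ρ_ref − ρ)/ρ.
h = 91.16 km × (2780 − 2730)/2730 = 1.67 km.

1.67 km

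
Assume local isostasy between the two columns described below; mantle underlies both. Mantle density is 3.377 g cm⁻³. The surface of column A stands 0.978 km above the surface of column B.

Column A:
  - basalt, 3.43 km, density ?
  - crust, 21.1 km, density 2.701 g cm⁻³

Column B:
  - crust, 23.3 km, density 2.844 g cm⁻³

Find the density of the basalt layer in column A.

2.95 g cm⁻³

Take the compensation level at the base of the deeper column (depth z_c below the surface of column A) and equate Σ ρ_i t_i down to z_c; mantle fills any gap and the z_c terms cancel.
Column A: 3.43×ρ + 21.1×2.701 + (z_c − 24.53)×3.377
Column B: 0.978×0 + 23.3×2.844 + (z_c − 0.978 − 23.3)×3.377
The z_c×3.377 term appears on both sides and cancels. Collect the known terms of each column as K = Σ(ρt)_known − 3.377 × (depth of known layers): K_A = 56.9911 − 3.377×24.53 = −25.84671; K_B = 66.2652 − 3.377×(0.978 + 23.3) = −15.721606.
Balance: K_A + 3.43×ρ = K_B, so ρ = (K_B − K_A)/3.43 = 10.1251/3.43 = 2.95 g cm⁻³.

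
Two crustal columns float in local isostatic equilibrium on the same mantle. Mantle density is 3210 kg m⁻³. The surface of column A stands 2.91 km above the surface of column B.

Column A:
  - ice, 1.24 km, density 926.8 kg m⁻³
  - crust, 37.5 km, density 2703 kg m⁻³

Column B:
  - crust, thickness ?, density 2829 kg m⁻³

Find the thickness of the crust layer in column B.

32.8 km

Take the compensation level at the base of the deeper column (depth z_c below the surface of column A) and equate Σ ρ_i t_i down to z_c; mantle fills any gap and the z_c terms cancel.
Column A: 1.24×926.8 + 37.5×2703 + (z_c − 38.74)×3210
Column B: 2.91×0 + x×2829 + (z_c − 2.91 − 0 − x)×3210
The z_c×3210 term appears on both sides and cancels. Collect the known terms of each column as K = Σ(ρt)_known − 3210 × (depth of known layers): K_A = 102511.732 − 3210×38.74 = −21843.668; K_B = 0 − 3210×(2.91 + 0) = −9341.1.
Balance: K_A = K_B − x×(3210 − 2829), so x = (K_B − K_A)/(3210 − 2829) = 12502.6/381 = 32.8 km.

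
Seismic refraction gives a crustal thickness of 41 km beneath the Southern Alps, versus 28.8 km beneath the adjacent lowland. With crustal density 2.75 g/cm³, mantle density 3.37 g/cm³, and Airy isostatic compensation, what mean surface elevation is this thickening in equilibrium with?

2.24 km

Excess crust Δ = 41 km − 28.8 km = 12.2 km, split between elevation h and root r with h + r = Δ.
Airy balance ρ_c h = (ρ_m − ρ_c) r gives r = h ρ_c/(ρ_m − ρ_c), so h (1 + ρ_c/(ρ_m − ρ_c)) = Δ, i.e. h = Δ (ρ_m − ρ_c)/ρ_m.
h = 12.2 km × 0.62/3.37 = 2.24 km.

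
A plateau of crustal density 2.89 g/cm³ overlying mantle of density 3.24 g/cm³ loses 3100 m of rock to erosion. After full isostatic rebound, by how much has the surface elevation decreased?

335 m

Rebound u = e ρ_c/ρ_m = 3100 m × 2.89/3.24 = 2765 m.
Net surface drop = e − u = 3100 m − 2765 m = e (ρ_m − ρ_c)/ρ_m = 335 m.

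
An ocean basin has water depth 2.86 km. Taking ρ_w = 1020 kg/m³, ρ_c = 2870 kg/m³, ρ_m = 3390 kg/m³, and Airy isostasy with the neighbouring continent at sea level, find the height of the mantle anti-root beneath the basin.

10.2 km

By Archimedes' principle applied to the lithosphere: replacing crust with seawater at the top is compensated by replacing crust with mantle at the base: d (ρ_c − ρ_w) = a (ρ_m − ρ_c).
a = d (ρ_c − ρ_w)/(ρ_m − ρ_c) = 2.86 km × 1850/520 = 10.2 km.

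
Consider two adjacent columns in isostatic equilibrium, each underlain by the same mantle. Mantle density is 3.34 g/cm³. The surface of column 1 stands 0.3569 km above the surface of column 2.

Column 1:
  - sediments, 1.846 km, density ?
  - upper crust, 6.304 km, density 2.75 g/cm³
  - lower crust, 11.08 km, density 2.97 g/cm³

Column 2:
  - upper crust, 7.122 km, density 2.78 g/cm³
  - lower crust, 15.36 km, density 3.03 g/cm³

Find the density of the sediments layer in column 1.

Take the compensation level at the base of the deeper column (depth z_c below the surface of column 1) and equate Σ ρ_i t_i down to z_c; mantle fills any gap and the z_c terms cancel.
Column 1: 1.846×ρ + 6.304×2.75 + 11.08×2.97 + (z_c − 19.23)×3.34
Column 2: 0.3569×0 + 7.122×2.78 + 15.36×3.03 + (z_c − 0.3569 − 22.482)×3.34
The z_c×3.34 term appears on both sides and cancels. Collect the known terms of each column as K = Σ(ρt)_known − 3.34 × (depth of known layers): K_1 = 50.2436 − 3.34×19.23 = −13.9846; K_2 = 66.33996 − 3.34×(0.3569 + 22.482) = −9.941966.
Balance: K_1 + 1.846×ρ = K_2, so ρ = (K_2 − K_1)/1.846 = 4.04263/1.846 = 2.19 g/cm³.

2.19 g/cm³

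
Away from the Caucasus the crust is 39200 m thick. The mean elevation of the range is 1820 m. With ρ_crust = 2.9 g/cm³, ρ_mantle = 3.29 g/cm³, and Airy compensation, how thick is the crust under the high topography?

Root depth r = h ρ_c / (ρ_m − ρ_c) = 1820 m × 2.9 / 0.39 = 13530 m.
Total thickness = T + h + r = 39200 m + 1820 m + 13530 m = 54600 m.

54600 m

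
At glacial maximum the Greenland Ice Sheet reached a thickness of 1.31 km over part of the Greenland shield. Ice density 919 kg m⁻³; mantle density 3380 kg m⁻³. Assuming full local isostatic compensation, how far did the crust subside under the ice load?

0.356 km

Balancing pressure at the compensation depth: the ice load ρ_ice t is balanced by mantle displaced below, ρ_m s.
s = t ρ_ice / ρ_m = 1.31 km × 919/3380 = 0.356 km.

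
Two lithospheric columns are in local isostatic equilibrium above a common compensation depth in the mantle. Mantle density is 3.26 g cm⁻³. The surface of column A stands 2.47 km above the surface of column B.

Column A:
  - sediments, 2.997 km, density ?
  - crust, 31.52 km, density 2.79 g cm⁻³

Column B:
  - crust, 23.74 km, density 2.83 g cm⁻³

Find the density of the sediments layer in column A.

2.11 g cm⁻³

Take the compensation level at the base of the deeper column (depth z_c below the surface of column A) and equate Σ ρ_i t_i down to z_c; mantle fills any gap and the z_c terms cancel.
Column A: 2.997×ρ + 31.52×2.79 + (z_c − 34.517)×3.26
Column B: 2.47×0 + 23.74×2.83 + (z_c − 2.47 − 23.74)×3.26
The z_c×3.26 term appears on both sides and cancels. Collect the known terms of each column as K = Σ(ρt)_known − 3.26 × (depth of known layers): K_A = 87.9408 − 3.26×34.517 = −24.58462; K_B = 67.1842 − 3.26×(2.47 + 23.74) = −18.2604.
Balance: K_A + 2.997×ρ = K_B, so ρ = (K_B − K_A)/2.997 = 6.32422/2.997 = 2.11 g cm⁻³.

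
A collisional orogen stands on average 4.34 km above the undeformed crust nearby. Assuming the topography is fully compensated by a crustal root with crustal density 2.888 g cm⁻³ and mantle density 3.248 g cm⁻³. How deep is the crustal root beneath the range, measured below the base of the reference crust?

Balancing pressure at the compensation depth: the weight of the topography is balanced by the buoyancy of the root, ρ_c h = (ρ_m − ρ_c) r.
r = h · ρ_c / (ρ_m − ρ_c) = 4.34 km × 2.888 / (3.248 − 2.888) = 34.8 km.

34.8 km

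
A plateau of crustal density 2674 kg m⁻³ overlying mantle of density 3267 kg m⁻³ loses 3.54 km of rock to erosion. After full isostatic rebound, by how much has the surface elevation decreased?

0.643 km

Rebound u = e ρ_c/ρ_m = 3.54 km × 2674/3267 = 2.897 km.
Net surface drop = e − u = 3.54 km − 2.897 km = e (ρ_m − ρ_c)/ρ_m = 0.643 km.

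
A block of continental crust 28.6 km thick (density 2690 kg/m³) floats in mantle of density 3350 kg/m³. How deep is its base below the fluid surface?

Draft d = t ρ_obj/ρ_fluid = 28.6 km × 2690/3350 = 23 km.

23 km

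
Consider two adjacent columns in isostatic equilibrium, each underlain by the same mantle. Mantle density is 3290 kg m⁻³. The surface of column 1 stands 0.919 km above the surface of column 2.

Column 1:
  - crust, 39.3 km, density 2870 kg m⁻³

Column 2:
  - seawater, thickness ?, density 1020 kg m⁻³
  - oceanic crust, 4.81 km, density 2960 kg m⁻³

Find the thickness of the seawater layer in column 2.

5.24 km

Take the compensation level at the base of the deeper column (depth z_c below the surface of column 1) and equate Σ ρ_i t_i down to z_c; mantle fills any gap and the z_c terms cancel.
Column 1: 39.3×2870 + (z_c − 39.3)×3290
Column 2: 0.919×0 + x×1020 + 4.81×2960 + (z_c − 0.919 − 4.81 − x)×3290
The z_c×3290 term appears on both sides and cancels. Collect the known terms of each column as K = Σ(ρt)_known − 3290 × (depth of known layers): K_1 = 112791 − 3290×39.3 = −16506; K_2 = 14237.6 − 3290×(0.919 + 4.81) = −4610.81.
Balance: K_1 = K_2 − x×(3290 − 1020), so x = (K_2 − K_1)/(3290 − 1020) = 11895.2/2270 = 5.24 km.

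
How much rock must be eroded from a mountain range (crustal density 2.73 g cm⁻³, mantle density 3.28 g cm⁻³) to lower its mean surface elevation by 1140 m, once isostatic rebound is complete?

Net drop Δ = e − u = e − e ρ_c/ρ_m = e (ρ_m − ρ_c)/ρ_m.
e = Δ ρ_m/(ρ_m − ρ_c) = 1140 m × 3.28/0.55 = 6800 m.

6800 m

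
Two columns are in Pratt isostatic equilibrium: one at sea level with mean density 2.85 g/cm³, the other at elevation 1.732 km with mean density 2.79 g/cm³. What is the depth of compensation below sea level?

80.5 km

ρ_ref D = ρ (D + h) → D (ρ_ref − ρ) = ρ h.
D = ρ h/(ρ_ref − ρ) = 2.79 × 1.732 km/(2.85 − 2.79) = 80.5 km.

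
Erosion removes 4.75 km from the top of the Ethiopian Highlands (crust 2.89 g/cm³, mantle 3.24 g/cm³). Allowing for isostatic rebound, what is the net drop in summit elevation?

0.513 km

Rebound u = e ρ_c/ρ_m = 4.75 km × 2.89/3.24 = 4.237 km.
Net surface drop = e − u = 4.75 km − 4.237 km = e (ρ_m − ρ_c)/ρ_m = 0.513 km.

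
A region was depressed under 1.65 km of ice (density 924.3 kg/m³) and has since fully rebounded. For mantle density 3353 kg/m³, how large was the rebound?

0.455 km

Removing the load lets mantle flow back in; uplift u satisfies ρ_ice t = ρ_m u.
u = t ρ_ice/ρ_m = 1.65 km × 924.3/3353 = 0.455 km.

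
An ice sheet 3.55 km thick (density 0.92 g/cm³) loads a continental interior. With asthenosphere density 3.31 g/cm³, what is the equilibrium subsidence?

In Airy isostatic equilibrium: the ice load ρ_ice t is balanced by mantle displaced below, ρ_m s.
s = t ρ_ice / ρ_m = 3.55 km × 0.92/3.31 = 0.987 km.

0.987 km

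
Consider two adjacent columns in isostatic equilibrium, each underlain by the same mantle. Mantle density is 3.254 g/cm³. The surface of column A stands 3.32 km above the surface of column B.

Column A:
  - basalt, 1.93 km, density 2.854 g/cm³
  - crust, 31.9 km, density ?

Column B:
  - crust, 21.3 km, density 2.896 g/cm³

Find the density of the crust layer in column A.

2.7 g/cm³

Take the compensation level at the base of the deeper column (depth z_c below the surface of column A) and equate Σ ρ_i t_i down to z_c; mantle fills any gap and the z_c terms cancel.
Column A: 1.93×2.854 + 31.9×ρ + (z_c − 33.83)×3.254
Column B: 3.32×0 + 21.3×2.896 + (z_c − 3.32 − 21.3)×3.254
The z_c×3.254 term appears on both sides and cancels. Collect the known terms of each column as K = Σ(ρt)_known − 3.254 × (depth of known layers): K_A = 5.50822 − 3.254×33.83 = −104.5746; K_B = 61.6848 − 3.254×(3.32 + 21.3) = −18.42868.
Balance: K_A + 31.9×ρ = K_B, so ρ = (K_B − K_A)/31.9 = 86.1459/31.9 = 2.7 g/cm³.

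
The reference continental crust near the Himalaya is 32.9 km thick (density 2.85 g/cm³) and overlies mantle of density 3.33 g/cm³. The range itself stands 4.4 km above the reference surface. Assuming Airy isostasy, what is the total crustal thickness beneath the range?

Root depth r = h ρ_c / (ρ_m − ρ_c) = 4.4 km × 2.85 / 0.48 = 26.12 km.
Total thickness = T + h + r = 32.9 km + 4.4 km + 26.12 km = 63.4 km.

63.4 km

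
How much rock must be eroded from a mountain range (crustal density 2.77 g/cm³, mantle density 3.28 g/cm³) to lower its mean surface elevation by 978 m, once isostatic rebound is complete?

Net drop Δ = e − u = e − e ρ_c/ρ_m = e (ρ_m − ρ_c)/ρ_m.
e = Δ ρ_m/(ρ_m − ρ_c) = 978 m × 3.28/0.51 = 6290 m.

6290 m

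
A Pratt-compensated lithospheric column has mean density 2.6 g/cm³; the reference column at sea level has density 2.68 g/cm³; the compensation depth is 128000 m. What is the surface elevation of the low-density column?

ρ_ref D = ρ (D + h) → h = D (ρ_ref − ρ)/ρ.
h = 128000 m × (2.68 − 2.6)/2.6 = 3940 m.

3940 m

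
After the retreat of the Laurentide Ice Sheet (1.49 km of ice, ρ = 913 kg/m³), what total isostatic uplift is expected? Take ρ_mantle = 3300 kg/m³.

Removing the load lets mantle flow back in; uplift u satisfies ρ_ice t = ρ_m u.
u = t ρ_ice/ρ_m = 1.49 km × 913/3300 = 0.412 km.

0.412 km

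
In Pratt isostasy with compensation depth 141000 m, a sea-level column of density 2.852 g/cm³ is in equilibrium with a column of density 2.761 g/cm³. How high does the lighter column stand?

ρ_ref D = ρ (D + h) → h = D (ρ_ref − ρ)/ρ.
h = 141000 m × (2.852 − 2.761)/2.761 = 4650 m.

4650 m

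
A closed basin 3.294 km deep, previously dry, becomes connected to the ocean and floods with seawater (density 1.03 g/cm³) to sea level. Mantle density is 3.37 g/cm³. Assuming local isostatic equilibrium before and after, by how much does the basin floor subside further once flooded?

After flooding the water column is d + s deep. Its weight must equal the weight of mantle displaced by the extra subsidence s: (d + s) ρ_w = s ρ_m.
s = d ρ_w / (ρ_m − ρ_w) = 3.294 km × 1.03/(3.37 − 1.03) = 1.45 km.

1.45 km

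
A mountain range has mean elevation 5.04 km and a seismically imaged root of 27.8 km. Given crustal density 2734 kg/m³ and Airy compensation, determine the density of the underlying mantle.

Airy balance: ρ_c h = (ρ_m − ρ_c) r → ρ_m = ρ_c (1 + h/r).
ρ_m = 2734 × (1 + 5.04 km/27.8 km) = 3230 kg/m³.

3230 kg/m³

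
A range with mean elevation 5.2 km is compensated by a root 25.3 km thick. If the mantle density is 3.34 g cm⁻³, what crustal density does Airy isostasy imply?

2.77 g cm⁻³

ρ_c h = (ρ_m − ρ_c) r → ρ_c (h + r) = ρ_m r → ρ_c = ρ_m r / (h + r).
ρ_c = 3.34 × 25.3 km / (5.2 km + 25.3 km) = 2.77 g cm⁻³.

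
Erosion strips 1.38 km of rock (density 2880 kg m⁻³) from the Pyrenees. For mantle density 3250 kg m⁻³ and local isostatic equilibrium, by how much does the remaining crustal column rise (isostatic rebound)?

1.22 km

Unloading: uplift u = e ρ_c/ρ_m = 1.38 km × 2880/3250 = 1.22 km.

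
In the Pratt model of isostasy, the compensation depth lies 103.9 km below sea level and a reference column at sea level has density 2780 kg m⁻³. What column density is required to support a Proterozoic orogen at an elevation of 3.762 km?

2680 kg m⁻³

Pratt balance: ρ_ref D = ρ (D + h).
ρ = ρ_ref D/(D + h) = 2780 × 103.9 km/(103.9 km + 3.762 km) = 2680 kg m⁻³.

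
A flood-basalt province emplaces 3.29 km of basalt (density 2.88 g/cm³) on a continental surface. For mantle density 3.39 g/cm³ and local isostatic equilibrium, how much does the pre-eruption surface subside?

2.8 km

Subaerial loading: s = t ρ_load / ρ_m.
s = 3.29 km × 2.88/3.39 = 2.8 km.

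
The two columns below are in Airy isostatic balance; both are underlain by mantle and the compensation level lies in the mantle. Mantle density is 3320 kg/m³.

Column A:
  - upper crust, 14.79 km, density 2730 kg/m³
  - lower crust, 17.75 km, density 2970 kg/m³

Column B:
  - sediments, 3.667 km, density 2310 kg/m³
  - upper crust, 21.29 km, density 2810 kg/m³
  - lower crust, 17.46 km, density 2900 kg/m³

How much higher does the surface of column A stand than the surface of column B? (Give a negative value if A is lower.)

−2.1 km

For any compensation level in the mantle, the mantle terms cancel and isostasy reduces to e = (Σt_A − Σt_B) − (Σ(ρt)_A − Σ(ρt)_B) / ρ_m.
Σt_A = 32.54 km; Σt_B = 42.417 km; Σ(ρt)_A = 93094.2; Σ(ρt)_B = 118929.67 (in km·kg/m³).
e = (32.54 − 42.417) − (93094.2 − 118929.67) / 3320 = −2.1 km.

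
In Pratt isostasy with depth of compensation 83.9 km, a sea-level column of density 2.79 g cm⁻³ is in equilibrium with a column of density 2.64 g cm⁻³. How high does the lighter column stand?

4.77 km

ρ_ref D = ρ (D + h) → h = D (ρ_ref − ρ)/ρ.
h = 83.9 km × (2.79 − 2.64)/2.64 = 4.77 km.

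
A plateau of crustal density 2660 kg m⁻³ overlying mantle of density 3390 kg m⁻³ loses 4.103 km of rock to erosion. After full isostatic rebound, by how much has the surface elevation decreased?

0.884 km

Rebound u = e ρ_c/ρ_m = 4.103 km × 2660/3390 = 3.219 km.
Net surface drop = e − u = 4.103 km − 3.219 km = e (ρ_m − ρ_c)/ρ_m = 0.884 km.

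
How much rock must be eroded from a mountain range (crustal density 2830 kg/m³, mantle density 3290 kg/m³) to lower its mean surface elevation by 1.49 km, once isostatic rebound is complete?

10.7 km

Net drop Δ = e − u = e − e ρ_c/ρ_m = e (ρ_m − ρ_c)/ρ_m.
e = Δ ρ_m/(ρ_m − ρ_c) = 1.49 km × 3290/460 = 10.7 km.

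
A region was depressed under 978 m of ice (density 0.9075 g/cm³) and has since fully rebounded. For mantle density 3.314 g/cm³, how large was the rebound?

Removing the load lets mantle flow back in; uplift u satisfies ρ_ice t = ρ_m u.
u = t ρ_ice/ρ_m = 978 m × 0.9075/3.314 = 268 m.

268 m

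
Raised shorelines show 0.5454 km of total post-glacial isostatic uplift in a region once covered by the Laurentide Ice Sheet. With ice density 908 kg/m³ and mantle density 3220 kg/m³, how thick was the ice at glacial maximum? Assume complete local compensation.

1.93 km

u = t ρ_ice/ρ_m → t = u ρ_m/ρ_ice = 0.5454 km × 3220/908 = 1.93 km.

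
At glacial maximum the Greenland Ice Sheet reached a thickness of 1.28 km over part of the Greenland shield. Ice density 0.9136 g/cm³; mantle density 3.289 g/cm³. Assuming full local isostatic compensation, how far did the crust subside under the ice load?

By Archimedes' principle applied to the lithosphere: the ice load ρ_ice t is balanced by mantle displaced below, ρ_m s.
s = t ρ_ice / ρ_m = 1.28 km × 0.9136/3.289 = 0.356 km.

0.356 km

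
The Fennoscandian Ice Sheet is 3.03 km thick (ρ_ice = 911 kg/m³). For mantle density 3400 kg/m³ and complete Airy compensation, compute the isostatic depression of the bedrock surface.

0.812 km

In Airy isostatic equilibrium: the ice load ρ_ice t is balanced by mantle displaced below, ρ_m s.
s = t ρ_ice / ρ_m = 3.03 km × 911/3400 = 0.812 km.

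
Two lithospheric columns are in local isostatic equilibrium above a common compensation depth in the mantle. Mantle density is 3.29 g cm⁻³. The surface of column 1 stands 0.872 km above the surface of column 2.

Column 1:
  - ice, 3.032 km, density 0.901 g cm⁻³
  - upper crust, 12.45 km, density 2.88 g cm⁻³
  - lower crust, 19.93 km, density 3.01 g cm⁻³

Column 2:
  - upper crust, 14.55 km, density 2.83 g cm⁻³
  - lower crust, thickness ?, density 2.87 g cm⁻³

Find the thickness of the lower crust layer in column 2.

19.9 km

Take the compensation level at the base of the deeper column (depth z_c below the surface of column 1) and equate Σ ρ_i t_i down to z_c; mantle fills any gap and the z_c terms cancel.
Column 1: 3.032×0.901 + 12.45×2.88 + 19.93×3.01 + (z_c − 35.412)×3.29
Column 2: 0.872×0 + 14.55×2.83 + x×2.87 + (z_c − 0.872 − 14.55 − x)×3.29
The z_c×3.29 term appears on both sides and cancels. Collect the known terms of each column as K = Σ(ρt)_known − 3.29 × (depth of known layers): K_1 = 98.577132 − 3.29×35.412 = −17.928348; K_2 = 41.1765 − 3.29×(0.872 + 14.55) = −9.56188.
Balance: K_1 = K_2 − x×(3.29 − 2.87), so x = (K_2 − K_1)/(3.29 − 2.87) = 8.36647/0.42 = 19.9 km.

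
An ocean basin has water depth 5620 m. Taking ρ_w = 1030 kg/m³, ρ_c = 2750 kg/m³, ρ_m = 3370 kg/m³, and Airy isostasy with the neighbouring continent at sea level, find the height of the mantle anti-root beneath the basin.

15600 m

Balancing pressure at the compensation depth: replacing crust with seawater at the top is compensated by replacing crust with mantle at the base: d (ρ_c − ρ_w) = a (ρ_m − ρ_c).
a = d (ρ_c − ρ_w)/(ρ_m − ρ_c) = 5620 m × 1720/620 = 15600 m.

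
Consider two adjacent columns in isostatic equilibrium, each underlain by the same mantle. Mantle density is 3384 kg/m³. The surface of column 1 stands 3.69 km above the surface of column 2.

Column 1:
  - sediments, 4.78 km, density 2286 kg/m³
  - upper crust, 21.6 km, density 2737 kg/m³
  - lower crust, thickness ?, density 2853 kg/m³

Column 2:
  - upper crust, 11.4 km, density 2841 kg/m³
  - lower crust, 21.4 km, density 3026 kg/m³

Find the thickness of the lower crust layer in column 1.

Take the compensation level at the base of the deeper column (depth z_c below the surface of column 1) and equate Σ ρ_i t_i down to z_c; mantle fills any gap and the z_c terms cancel.
Column 1: 4.78×2286 + 21.6×2737 + x×2853 + (z_c − 26.38 − x)×3384
Column 2: 3.69×0 + 11.4×2841 + 21.4×3026 + (z_c − 3.69 − 32.8)×3384
The z_c×3384 term appears on both sides and cancels. Collect the known terms of each column as K = Σ(ρt)_known − 3384 × (depth of known layers): K_1 = 70046.28 − 3384×26.38 = −19223.64; K_2 = 97143.8 − 3384×(3.69 + 32.8) = −26338.36.
Balance: K_1 − x×(3384 − 2853) = K_2, so x = (K_1 − K_2)/(3384 − 2853) = 7114.72/531 = 13.4 km.

13.4 km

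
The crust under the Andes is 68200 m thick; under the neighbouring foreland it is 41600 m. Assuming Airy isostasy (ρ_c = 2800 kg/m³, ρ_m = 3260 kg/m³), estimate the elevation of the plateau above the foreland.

Excess crust Δ = 68200 m − 41600 m = 26600 m, split between elevation h and root r with h + r = Δ.
Airy balance ρ_c h = (ρ_m − ρ_c) r gives r = h ρ_c/(ρ_m − ρ_c), so h (1 + ρ_c/(ρ_m − ρ_c)) = Δ, i.e. h = Δ (ρ_m − ρ_c)/ρ_m.
h = 26600 m × 460/3260 = 3750 m.

3750 m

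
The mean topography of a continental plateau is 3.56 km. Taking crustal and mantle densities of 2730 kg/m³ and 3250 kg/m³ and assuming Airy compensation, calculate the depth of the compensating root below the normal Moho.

18.7 km

By Archimedes' principle applied to the lithosphere: the weight of the topography is balanced by the buoyancy of the root, ρ_c h = (ρ_m − ρ_c) r.
r = h · ρ_c / (ρ_m − ρ_c) = 3.56 km × 2730 / (3250 − 2730) = 18.7 km.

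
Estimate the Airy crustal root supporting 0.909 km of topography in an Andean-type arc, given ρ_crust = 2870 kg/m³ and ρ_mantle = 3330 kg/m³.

5.67 km

In Airy isostatic equilibrium: the weight of the topography is balanced by the buoyancy of the root, ρ_c h = (ρ_m − ρ_c) r.
r = h · ρ_c / (ρ_m − ρ_c) = 0.909 km × 2870 / (3330 − 2870) = 5.67 km.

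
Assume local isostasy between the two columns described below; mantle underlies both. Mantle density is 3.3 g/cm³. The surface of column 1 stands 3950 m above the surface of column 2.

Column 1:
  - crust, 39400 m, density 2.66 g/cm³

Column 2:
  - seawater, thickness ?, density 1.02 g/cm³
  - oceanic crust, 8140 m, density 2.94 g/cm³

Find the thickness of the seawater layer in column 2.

4060 m

Take the compensation level at the base of the deeper column (depth z_c below the surface of column 1) and equate Σ ρ_i t_i down to z_c; mantle fills any gap and the z_c terms cancel.
Column 1: 39400×2.66 + (z_c − 39400)×3.3
Column 2: 3950×0 + x×1.02 + 8140×2.94 + (z_c − 3950 − 8140 − x)×3.3
The z_c×3.3 term appears on both sides and cancels. Collect the known terms of each column as K = Σ(ρt)_known − 3.3 × (depth of known layers): K_1 = 104804 − 3.3×39400 = −25216; K_2 = 23931.6 − 3.3×(3950 + 8140) = −15965.4.
Balance: K_1 = K_2 − x×(3.3 − 1.02), so x = (K_2 − K_1)/(3.3 − 1.02) = 9250.6/2.28 = 4060 m.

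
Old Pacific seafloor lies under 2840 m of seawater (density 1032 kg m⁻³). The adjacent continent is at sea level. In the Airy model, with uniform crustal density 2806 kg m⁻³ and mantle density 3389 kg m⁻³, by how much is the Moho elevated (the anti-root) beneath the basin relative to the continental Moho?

8640 m

In Airy isostatic equilibrium: replacing crust with seawater at the top is compensated by replacing crust with mantle at the base: d (ρ_c − ρ_w) = a (ρ_m − ρ_c).
a = d (ρ_c − ρ_w)/(ρ_m − ρ_c) = 2840 m × 1774/583 = 8640 m.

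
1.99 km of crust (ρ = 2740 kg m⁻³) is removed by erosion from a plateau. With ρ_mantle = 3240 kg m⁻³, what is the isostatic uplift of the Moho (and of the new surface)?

Unloading: uplift u = e ρ_c/ρ_m = 1.99 km × 2740/3240 = 1.68 km.

1.68 km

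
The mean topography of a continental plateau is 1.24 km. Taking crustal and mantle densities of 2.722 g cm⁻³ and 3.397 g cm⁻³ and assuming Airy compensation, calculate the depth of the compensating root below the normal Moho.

5 km

By Archimedes' principle applied to the lithosphere: the weight of the topography is balanced by the buoyancy of the root, ρ_c h = (ρ_m − ρ_c) r.
r = h · ρ_c / (ρ_m − ρ_c) = 1.24 km × 2.722 / (3.397 − 2.722) = 5 km.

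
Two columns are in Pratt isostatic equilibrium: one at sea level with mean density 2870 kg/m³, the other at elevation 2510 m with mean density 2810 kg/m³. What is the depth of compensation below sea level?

ρ_ref D = ρ (D + h) → D (ρ_ref − ρ) = ρ h.
D = ρ h/(ρ_ref − ρ) = 2810 × 2510 m/(2870 − 2810) = 118000 m.

118000 m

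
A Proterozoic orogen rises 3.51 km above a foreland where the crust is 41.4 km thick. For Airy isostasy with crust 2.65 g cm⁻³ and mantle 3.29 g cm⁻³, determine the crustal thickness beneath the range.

59.4 km

Root depth r = h ρ_c / (ρ_m − ρ_c) = 3.51 km × 2.65 / 0.64 = 14.53 km.
Total thickness = T + h + r = 41.4 km + 3.51 km + 14.53 km = 59.4 km.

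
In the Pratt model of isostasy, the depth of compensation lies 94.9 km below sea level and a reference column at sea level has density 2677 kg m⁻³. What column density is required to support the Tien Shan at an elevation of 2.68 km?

Pratt balance: ρ_ref D = ρ (D + h).
ρ = ρ_ref D/(D + h) = 2677 × 94.9 km/(94.9 km + 2.68 km) = 2600 kg m⁻³.

2600 kg m⁻³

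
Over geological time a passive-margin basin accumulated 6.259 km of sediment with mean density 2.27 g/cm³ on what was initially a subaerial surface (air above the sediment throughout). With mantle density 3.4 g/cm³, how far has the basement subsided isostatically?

4.18 km

Subaerial load: s = t ρ_sed / ρ_m = 6.259 km × 2.27/3.4 = 4.18 km.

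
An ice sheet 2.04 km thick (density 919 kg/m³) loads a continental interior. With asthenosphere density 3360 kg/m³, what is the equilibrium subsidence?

Equating mass per unit area of the two columns: the ice load ρ_ice t is balanced by mantle displaced below, ρ_m s.
s = t ρ_ice / ρ_m = 2.04 km × 919/3360 = 0.558 km.

0.558 km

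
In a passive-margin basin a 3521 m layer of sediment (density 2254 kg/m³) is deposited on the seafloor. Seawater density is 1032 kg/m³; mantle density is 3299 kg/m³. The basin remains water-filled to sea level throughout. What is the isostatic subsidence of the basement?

1900 m

Submarine loading: the sediment displaces seawater, and the subsidence is in turn flooded, so s (ρ_m − ρ_w) = t (ρ_sed − ρ_w).
s = 3521 m × (2254 − 1032) / (3299 − 1032) = 1900 m.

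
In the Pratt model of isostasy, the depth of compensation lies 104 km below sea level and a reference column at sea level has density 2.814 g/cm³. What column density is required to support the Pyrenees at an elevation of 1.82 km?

Pratt balance: ρ_ref D = ρ (D + h).
ρ = ρ_ref D/(D + h) = 2.814 × 104 km/(104 km + 1.82 km) = 2.77 g/cm³.

2.77 g/cm³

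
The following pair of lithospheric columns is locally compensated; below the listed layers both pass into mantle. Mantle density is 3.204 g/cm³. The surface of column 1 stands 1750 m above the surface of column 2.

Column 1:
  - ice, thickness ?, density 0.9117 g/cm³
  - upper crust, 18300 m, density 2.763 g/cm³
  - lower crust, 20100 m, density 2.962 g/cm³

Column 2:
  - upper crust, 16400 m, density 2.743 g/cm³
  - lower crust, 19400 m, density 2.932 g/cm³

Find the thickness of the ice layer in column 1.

Take the compensation level at the base of the deeper column (depth z_c below the surface of column 1) and equate Σ ρ_i t_i down to z_c; mantle fills any gap and the z_c terms cancel.
Column 1: x×0.9117 + 18300×2.763 + 20100×2.962 + (z_c − 38400 − x)×3.204
Column 2: 1750×0 + 16400×2.743 + 19400×2.932 + (z_c − 1750 − 35800)×3.204
The z_c×3.204 term appears on both sides and cancels. Collect the known terms of each column as K = Σ(ρt)_known − 3.204 × (depth of known layers): K_1 = 110099.1 − 3.204×38400 = −12934.5; K_2 = 101866 − 3.204×(1750 + 35800) = −18444.2.
Balance: K_1 − x×(3.204 − 0.9117) = K_2, so x = (K_1 − K_2)/(3.204 − 0.9117) = 5509.7/2.2923 = 2400 m.

2400 m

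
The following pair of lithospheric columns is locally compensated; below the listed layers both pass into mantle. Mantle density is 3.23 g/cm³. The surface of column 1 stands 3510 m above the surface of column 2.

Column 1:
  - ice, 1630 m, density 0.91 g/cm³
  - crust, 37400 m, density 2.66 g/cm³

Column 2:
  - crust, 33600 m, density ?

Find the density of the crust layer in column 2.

Take the compensation level at the base of the deeper column (depth z_c below the surface of column 1) and equate Σ ρ_i t_i down to z_c; mantle fills any gap and the z_c terms cancel.
Column 1: 1630×0.91 + 37400×2.66 + (z_c − 39030)×3.23
Column 2: 3510×0 + 33600×ρ + (z_c − 3510 − 33600)×3.23
The z_c×3.23 term appears on both sides and cancels. Collect the known terms of each column as K = Σ(ρt)_known − 3.23 × (depth of known layers): K_1 = 100967.3 − 3.23×39030 = −25099.6; K_2 = 0 − 3.23×(3510 + 33600) = −119865.3.
Balance: K_1 = K_2 + 33600×ρ, so ρ = (K_1 − K_2)/33600 = 94765.7/33600 = 2.82 g/cm³.

2.82 g/cm³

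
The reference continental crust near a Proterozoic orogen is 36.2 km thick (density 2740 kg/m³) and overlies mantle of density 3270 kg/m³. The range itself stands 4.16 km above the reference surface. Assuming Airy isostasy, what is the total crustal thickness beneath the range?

Root depth r = h ρ_c / (ρ_m − ρ_c) = 4.16 km × 2740 / 530 = 21.51 km.
Total thickness = T + h + r = 36.2 km + 4.16 km + 21.51 km = 61.9 km.

61.9 km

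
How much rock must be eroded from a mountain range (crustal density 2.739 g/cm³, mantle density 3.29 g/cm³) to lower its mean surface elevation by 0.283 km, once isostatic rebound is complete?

Net drop Δ = e − u = e − e ρ_c/ρ_m = e (ρ_m − ρ_c)/ρ_m.
e = Δ ρ_m/(ρ_m − ρ_c) = 0.283 km × 3.29/0.551 = 1.69 km.

1.69 km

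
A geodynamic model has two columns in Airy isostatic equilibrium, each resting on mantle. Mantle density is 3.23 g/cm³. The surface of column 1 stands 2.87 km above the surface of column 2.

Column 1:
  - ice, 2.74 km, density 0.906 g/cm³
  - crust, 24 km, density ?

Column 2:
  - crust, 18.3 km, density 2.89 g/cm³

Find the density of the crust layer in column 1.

2.85 g/cm³

Take the compensation level at the base of the deeper column (depth z_c below the surface of column 1) and equate Σ ρ_i t_i down to z_c; mantle fills any gap and the z_c terms cancel.
Column 1: 2.74×0.906 + 24×ρ + (z_c − 26.74)×3.23
Column 2: 2.87×0 + 18.3×2.89 + (z_c − 2.87 − 18.3)×3.23
The z_c×3.23 term appears on both sides and cancels. Collect the known terms of each column as K = Σ(ρt)_known − 3.23 × (depth of known layers): K_1 = 2.48244 − 3.23×26.74 = −83.88776; K_2 = 52.887 − 3.23×(2.87 + 18.3) = −15.4921.
Balance: K_1 + 24×ρ = K_2, so ρ = (K_2 − K_1)/24 = 68.3957/24 = 2.85 g/cm³.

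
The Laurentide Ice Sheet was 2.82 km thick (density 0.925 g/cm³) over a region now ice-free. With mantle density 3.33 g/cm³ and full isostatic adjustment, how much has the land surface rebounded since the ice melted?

Removing the load lets mantle flow back in; uplift u satisfies ρ_ice t = ρ_m u.
u = t ρ_ice/ρ_m = 2.82 km × 0.925/3.33 = 0.783 km.

0.783 km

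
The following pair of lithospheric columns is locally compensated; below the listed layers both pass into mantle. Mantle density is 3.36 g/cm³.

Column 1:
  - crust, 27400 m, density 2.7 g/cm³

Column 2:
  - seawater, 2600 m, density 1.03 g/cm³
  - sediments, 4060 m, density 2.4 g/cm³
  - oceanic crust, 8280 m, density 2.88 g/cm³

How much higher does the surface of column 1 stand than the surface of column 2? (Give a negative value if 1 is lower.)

1240 m

For any compensation level in the mantle, the mantle terms cancel and isostasy reduces to e = (Σt_1 − Σt_2) − (Σ(ρt)_1 − Σ(ρt)_2) / ρ_m.
Σt_1 = 27400 m; Σt_2 = 14940 m; Σ(ρt)_1 = 73980; Σ(ρt)_2 = 36268.4 (in m·g/cm³).
e = (27400 − 14940) − (73980 − 36268.4) / 3.36 = 1240 m.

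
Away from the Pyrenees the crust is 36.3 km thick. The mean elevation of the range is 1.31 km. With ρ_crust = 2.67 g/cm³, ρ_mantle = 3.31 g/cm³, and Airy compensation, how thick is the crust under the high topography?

43.1 km

Root depth r = h ρ_c / (ρ_m − ρ_c) = 1.31 km × 2.67 / 0.64 = 5.465 km.
Total thickness = T + h + r = 36.3 km + 1.31 km + 5.465 km = 43.1 km.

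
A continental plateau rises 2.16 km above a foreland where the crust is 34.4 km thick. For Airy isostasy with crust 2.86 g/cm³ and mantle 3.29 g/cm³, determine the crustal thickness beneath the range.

Root depth r = h ρ_c / (ρ_m − ρ_c) = 2.16 km × 2.86 / 0.43 = 14.37 km.
Total thickness = T + h + r = 34.4 km + 2.16 km + 14.37 km = 50.9 km.

50.9 km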